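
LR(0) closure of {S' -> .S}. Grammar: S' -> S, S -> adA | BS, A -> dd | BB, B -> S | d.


Start: S' -> .S
For each item with dot before a nonterminal B, add B -> .γ for every B-production
Closure: [S' -> .S, S -> .adA, S -> .BS, B -> .S, B -> .d]


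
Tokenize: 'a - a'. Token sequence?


Scan left to right, longest-match per lexeme
Tokens: ID(a), OP(-), ID(a)


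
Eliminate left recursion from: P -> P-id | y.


Left-recursive alternatives: P-id; non-recursive: y
Introduce P': P -> yP', P' -> -idP' | ε


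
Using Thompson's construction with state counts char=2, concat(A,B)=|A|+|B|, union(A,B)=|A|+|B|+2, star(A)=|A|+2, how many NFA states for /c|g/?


Syntax tree has 2 char leaf(s), 1 union(s), 0 star(s)
chars contribute 2×2 = 4; each union adds +2; each star adds +2
Total: 4 + 2 + 0 = 6 states


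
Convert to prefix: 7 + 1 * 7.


'*' binds tighter: tree is (+ 7 (* 1 7))
Prefix: + 7 * 1 7


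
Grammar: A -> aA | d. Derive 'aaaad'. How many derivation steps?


Derivation: A => aA => aaA => aaaA => aaaaA => aaaad
Steps: 5


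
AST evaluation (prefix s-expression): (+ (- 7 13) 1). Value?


Evaluate inner: (- 7 13) = -6
Evaluate root: (+ -6 1) = -5
Result: -5


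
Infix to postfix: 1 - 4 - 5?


Left to right (same or higher precedence on left)
Postfix: 1 4 - 5 -


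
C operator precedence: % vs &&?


'%' is multiplicative (level 10); '&&' is logical AND (level 2)
Higher level binds tighter
'%' has higher precedence than '&&'


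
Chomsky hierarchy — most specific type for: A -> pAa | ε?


Single nonterminal LHS, but p^n a^n is not regular
Classification: Type 2 (Context-Free)


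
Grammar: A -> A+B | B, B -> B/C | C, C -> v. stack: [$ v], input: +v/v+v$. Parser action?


'v' on top is the handle for C -> v
Action: reduce (C -> v)


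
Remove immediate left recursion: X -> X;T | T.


Left-recursive alternatives: X;T; non-recursive: T
Introduce X': X -> TX', X' -> ;TX' | ε


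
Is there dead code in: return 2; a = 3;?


statement follows a return and is unreachable
Dead: 'a = 3'


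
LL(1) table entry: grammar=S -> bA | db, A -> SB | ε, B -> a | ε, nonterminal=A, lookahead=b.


For [A, b]: 'b' ∈ FIRST(SB)
Entry: A -> SB


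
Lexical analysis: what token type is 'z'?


Pattern: letter/underscore followed by alphanumerics, not a keyword
Type: IDENTIFIER


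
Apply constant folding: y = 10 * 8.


10 * 8 = 80 at compile time
Optimized: y = 80


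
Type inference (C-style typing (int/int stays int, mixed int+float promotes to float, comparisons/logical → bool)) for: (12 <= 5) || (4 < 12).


Operand types: bool || bool
Rule: logical operators take bool operands and yield bool
Result type: bool


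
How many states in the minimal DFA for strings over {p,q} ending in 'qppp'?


Track the longest suffix of input matching a prefix of 'qppp': 5 classes (prefixes of length 0..4)
Minimal DFA: 5 states


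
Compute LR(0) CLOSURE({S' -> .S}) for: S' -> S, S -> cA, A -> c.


Start: S' -> .S
For each item with dot before a nonterminal B, add B -> .γ for every B-production
Closure: [S' -> .S, S -> .cA]


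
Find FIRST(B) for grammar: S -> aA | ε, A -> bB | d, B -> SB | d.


Per alternative of B: FIRST(SB) = {a, d}; FIRST(d) = {d}
FIRST(B) = {a, d}


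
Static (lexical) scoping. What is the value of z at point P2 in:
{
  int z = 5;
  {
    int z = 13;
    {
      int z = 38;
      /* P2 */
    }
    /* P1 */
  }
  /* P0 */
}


z declared in the same block as P2
z = 38


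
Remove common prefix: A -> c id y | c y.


Common prefix: 'c'
Factored: A -> c A', A' -> id y | y


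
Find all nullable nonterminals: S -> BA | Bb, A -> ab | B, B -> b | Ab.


A nonterminal is nullable iff some alternative derives ε (directly, or every symbol in it is nullable)
Nullable: {}


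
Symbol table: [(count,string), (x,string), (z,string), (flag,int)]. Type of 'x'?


Lookup 'x' → type string


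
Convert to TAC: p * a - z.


Break into single-operator statements:
t1 = p * a
t2 = t1 - z


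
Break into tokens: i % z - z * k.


Scan left to right, longest-match per lexeme
Tokens: ID(i), OP(%), ID(z), OP(-), ID(z), OP(*), ID(k)


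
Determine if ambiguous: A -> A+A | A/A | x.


'x+x/x' has two parse trees (no precedence encoded between + and /)
Ambiguous


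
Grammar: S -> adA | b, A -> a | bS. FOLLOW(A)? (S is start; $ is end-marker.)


$ ∈ FOLLOW(S). For each A -> αBβ: add FIRST(β)\{ε} to FOLLOW(B); if β nullable, add FOLLOW(A).
FOLLOW(A) = {$}


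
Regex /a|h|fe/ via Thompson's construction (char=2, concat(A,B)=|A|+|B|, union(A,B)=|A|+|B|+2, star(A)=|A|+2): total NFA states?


Syntax tree has 4 char leaf(s), 2 union(s), 0 star(s)
chars contribute 4×2 = 8; each union adds +2; each star adds +2
Total: 8 + 4 + 0 = 12 states


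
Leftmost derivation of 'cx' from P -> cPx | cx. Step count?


Derivation: P => cx
Steps: 1


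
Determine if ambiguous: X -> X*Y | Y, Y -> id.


precedence layered via separate nonterminal Y: deterministic
Unambiguous


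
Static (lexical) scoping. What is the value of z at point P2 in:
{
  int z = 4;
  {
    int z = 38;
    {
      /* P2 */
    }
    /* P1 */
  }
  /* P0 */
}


P2's block does not declare z; resolves to the enclosing declaration at depth 1
z = 38


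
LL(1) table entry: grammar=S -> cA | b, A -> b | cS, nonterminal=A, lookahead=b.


For [A, b]: 'b' ∈ FIRST(b)
Entry: A -> b


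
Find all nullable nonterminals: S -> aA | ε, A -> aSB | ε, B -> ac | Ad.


A nonterminal is nullable iff some alternative derives ε (directly, or every symbol in it is nullable)
Nullable: {A, S}


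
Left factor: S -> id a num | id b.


Common prefix: 'id'
Factored: S -> id S', S' -> a num | b


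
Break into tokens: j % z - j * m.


Scan left to right, longest-match per lexeme
Tokens: ID(j), OP(%), ID(z), OP(-), ID(j), OP(*), ID(m)


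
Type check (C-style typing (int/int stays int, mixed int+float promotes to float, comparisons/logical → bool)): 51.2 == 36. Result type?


Operand types: float == int
Rule: comparison yields bool
Result type: bool


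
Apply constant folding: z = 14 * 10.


14 * 10 = 140 at compile time
Optimized: z = 140


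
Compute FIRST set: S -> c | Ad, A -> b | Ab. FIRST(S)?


Per alternative of S: FIRST(c) = {c}; FIRST(Ad) = {b}
FIRST(S) = {b, c}


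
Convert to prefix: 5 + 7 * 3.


'*' binds tighter: tree is (+ 5 (* 7 3))
Prefix: + 5 * 7 3


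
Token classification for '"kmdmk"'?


Pattern: double-quoted sequence
Type: STRING_LITERAL


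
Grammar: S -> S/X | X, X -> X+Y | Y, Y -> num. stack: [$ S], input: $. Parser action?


start symbol S on stack, input exhausted
Action: accept


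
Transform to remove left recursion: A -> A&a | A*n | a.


Left-recursive alternatives: A&a, A*n; non-recursive: a
Introduce A': A -> aA', A' -> &aA' | *nA' | ε


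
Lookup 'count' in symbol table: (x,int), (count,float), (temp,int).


Lookup 'count' → type float


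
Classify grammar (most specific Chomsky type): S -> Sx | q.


Left-linear: every RHS is a terminal or one nonterminal followed by a terminal
Classification: Type 3 (Regular)


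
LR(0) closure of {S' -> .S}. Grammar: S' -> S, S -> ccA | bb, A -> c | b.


Start: S' -> .S
For each item with dot before a nonterminal B, add B -> .γ for every B-production
Closure: [S' -> .S, S -> .ccA, S -> .bb]


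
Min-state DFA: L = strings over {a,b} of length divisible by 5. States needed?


Track length mod 5: states 0..4, accept at 0
Minimal DFA: 5 states


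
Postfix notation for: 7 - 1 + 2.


Left to right (same or higher precedence on left)
Postfix: 7 1 - 2 +


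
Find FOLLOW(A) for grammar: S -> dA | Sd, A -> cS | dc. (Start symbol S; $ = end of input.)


$ ∈ FOLLOW(S). For each A -> αBβ: add FIRST(β)\{ε} to FOLLOW(B); if β nullable, add FOLLOW(A).
FOLLOW(A) = {$, d}


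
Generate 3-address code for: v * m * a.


Break into single-operator statements:
t1 = v * m
t2 = t1 * a


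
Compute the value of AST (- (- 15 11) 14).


Evaluate inner: (- 15 11) = 4
Evaluate root: (- 4 14) = -10
Result: -10


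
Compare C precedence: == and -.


'-' is additive (level 9); '==' is equality (level 6)
Higher level binds tighter
'-' has higher precedence than '=='


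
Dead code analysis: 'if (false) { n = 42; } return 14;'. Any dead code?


condition is constant false, so the whole block is unreachable
Dead: 'if (false) { n = 42; }'


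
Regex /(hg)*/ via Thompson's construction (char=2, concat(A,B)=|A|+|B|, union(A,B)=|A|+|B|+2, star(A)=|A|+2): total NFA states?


Syntax tree has 2 char leaf(s), 0 union(s), 1 star(s)
chars contribute 2×2 = 4; each union adds +2; each star adds +2
Total: 4 + 0 + 2 = 6 states


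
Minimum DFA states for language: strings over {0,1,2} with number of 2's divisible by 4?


Track (count of 2) mod 4: states 0..3, accept at 0
Minimal DFA: 4 states


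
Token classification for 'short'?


Pattern: reserved word
Type: KEYWORD


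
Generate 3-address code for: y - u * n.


Break into single-operator statements:
t1 = u * n
t2 = y - t1


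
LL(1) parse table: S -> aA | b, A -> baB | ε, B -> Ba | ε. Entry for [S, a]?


For [S, a]: 'a' ∈ FIRST(aA)
Entry: S -> aA


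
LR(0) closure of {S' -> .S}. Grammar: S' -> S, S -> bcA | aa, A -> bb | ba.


Start: S' -> .S
For each item with dot before a nonterminal B, add B -> .γ for every B-production
Closure: [S' -> .S, S -> .bcA, S -> .aa]


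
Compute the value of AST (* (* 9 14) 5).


Evaluate inner: (* 9 14) = 126
Evaluate root: (* 126 5) = 630
Result: 630


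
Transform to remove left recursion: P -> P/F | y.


Left-recursive alternatives: P/F; non-recursive: y
Introduce P': P -> yP', P' -> /FP' | ε


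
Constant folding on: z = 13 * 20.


13 * 20 = 260 at compile time
Optimized: z = 260


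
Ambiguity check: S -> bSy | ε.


balanced b^n…y^n: each string has a unique parse
Unambiguous


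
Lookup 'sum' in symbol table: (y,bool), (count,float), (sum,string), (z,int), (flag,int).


Lookup 'sum' → type string


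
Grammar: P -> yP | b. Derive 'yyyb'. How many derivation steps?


Derivation: P => yP => yyP => yyyP => yyyb
Steps: 4


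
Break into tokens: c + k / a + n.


Scan left to right, longest-match per lexeme
Tokens: ID(c), OP(+), ID(k), OP(/), ID(a), OP(+), ID(n)


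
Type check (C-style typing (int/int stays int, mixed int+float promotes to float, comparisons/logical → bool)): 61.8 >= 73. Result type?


Operand types: float >= int
Rule: comparison yields bool
Result type: bool


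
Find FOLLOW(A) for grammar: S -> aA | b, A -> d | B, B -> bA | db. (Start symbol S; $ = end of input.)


$ ∈ FOLLOW(S). For each A -> αBβ: add FIRST(β)\{ε} to FOLLOW(B); if β nullable, add FOLLOW(A).
FOLLOW(A) = {$}


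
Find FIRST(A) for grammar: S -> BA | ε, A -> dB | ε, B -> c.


Per alternative of A: FIRST(dB) = {d}; FIRST(ε) = {ε}
FIRST(A) = {d, ε}


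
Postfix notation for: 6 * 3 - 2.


Left to right (same or higher precedence on left)
Postfix: 6 3 * 2 -


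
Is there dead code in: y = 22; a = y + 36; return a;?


y is read by a's definition; a is returned
No dead code


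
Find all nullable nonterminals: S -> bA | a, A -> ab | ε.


A nonterminal is nullable iff some alternative derives ε (directly, or every symbol in it is nullable)
Nullable: {A}


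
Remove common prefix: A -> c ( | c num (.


Common prefix: 'c'
Factored: A -> c A', A' -> ( | num (


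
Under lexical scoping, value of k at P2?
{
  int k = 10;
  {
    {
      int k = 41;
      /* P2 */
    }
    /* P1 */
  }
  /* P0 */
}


k declared in the same block as P2
k = 41


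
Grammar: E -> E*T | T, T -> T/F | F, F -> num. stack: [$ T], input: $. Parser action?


lookahead ∉ {/} so T won't extend; reduce E -> T
Action: reduce (E -> T)


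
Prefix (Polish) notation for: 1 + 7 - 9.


left-to-right (same/higher precedence on left): tree is (- (+ 1 7) 9)
Prefix: - + 1 7 9


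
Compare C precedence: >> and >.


'>>' is shift (level 8); '>' is relational (level 7)
Higher level binds tighter
'>>' has higher precedence than '>'


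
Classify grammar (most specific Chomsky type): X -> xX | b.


Right-linear: every RHS is a terminal or a terminal followed by one nonterminal
Classification: Type 3 (Regular)


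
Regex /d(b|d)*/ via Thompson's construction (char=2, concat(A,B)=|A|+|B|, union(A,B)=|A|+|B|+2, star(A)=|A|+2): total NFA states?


Syntax tree has 3 char leaf(s), 1 union(s), 1 star(s)
chars contribute 3×2 = 6; each union adds +2; each star adds +2
Total: 6 + 2 + 2 = 10 states


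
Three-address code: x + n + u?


Break into single-operator statements:
t1 = x + n
t2 = t1 + u


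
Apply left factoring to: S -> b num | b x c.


Common prefix: 'b'
Factored: S -> b S', S' -> num | x c


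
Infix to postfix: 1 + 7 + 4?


Left to right (same or higher precedence on left)
Postfix: 1 7 + 4 +


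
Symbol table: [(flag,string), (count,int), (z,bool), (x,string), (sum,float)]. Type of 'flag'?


Lookup 'flag' → type string


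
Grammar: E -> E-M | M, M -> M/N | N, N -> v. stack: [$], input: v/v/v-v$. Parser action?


no handle on stack; shift 'v'
Action: shift


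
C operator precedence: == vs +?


'+' is additive (level 9); '==' is equality (level 6)
Higher level binds tighter
'+' has higher precedence than '=='


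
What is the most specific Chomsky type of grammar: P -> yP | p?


Right-linear: every RHS is a terminal or a terminal followed by one nonterminal
Classification: Type 3 (Regular)


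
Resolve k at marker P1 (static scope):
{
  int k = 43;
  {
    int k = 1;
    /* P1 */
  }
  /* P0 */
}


k declared in the same block as P1
k = 1


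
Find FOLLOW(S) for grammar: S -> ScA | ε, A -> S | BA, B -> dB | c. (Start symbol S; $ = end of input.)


$ ∈ FOLLOW(S). For each A -> αBβ: add FIRST(β)\{ε} to FOLLOW(B); if β nullable, add FOLLOW(A).
FOLLOW(S) = {$, c}


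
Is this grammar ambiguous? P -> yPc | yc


balanced y^n…c^n: each string has a unique parse
Unambiguous


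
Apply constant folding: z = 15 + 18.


15 + 18 = 33 at compile time
Optimized: z = 33


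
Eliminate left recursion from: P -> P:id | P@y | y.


Left-recursive alternatives: P:id, P@y; non-recursive: y
Introduce P': P -> yP', P' -> :idP' | @yP' | ε


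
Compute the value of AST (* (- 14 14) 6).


Evaluate inner: (- 14 14) = 0
Evaluate root: (* 0 6) = 0
Result: 0


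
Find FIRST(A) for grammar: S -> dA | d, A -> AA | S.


Per alternative of A: FIRST(AA) = {d}; FIRST(S) = {d}
FIRST(A) = {d}


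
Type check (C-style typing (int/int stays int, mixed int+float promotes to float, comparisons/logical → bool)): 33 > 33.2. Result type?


Operand types: int > float
Rule: comparison yields bool
Result type: bool


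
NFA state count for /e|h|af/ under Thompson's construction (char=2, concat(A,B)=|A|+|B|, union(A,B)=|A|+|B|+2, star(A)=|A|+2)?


Syntax tree has 4 char leaf(s), 2 union(s), 0 star(s)
chars contribute 4×2 = 8; each union adds +2; each star adds +2
Total: 8 + 4 + 0 = 12 states


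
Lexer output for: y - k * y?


Scan left to right, longest-match per lexeme
Tokens: ID(y), OP(-), ID(k), OP(*), ID(y)


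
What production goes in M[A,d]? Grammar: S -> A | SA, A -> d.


For [A, d]: 'd' ∈ FIRST(d)
Entry: A -> d


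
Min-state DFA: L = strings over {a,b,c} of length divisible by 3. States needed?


Track length mod 3: states 0..2, accept at 0
Minimal DFA: 3 states


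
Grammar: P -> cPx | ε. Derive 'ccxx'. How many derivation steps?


Derivation: P => cPx => ccPxx => ccxx
Steps: 3


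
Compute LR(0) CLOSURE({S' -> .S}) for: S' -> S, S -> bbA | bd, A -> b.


Start: S' -> .S
For each item with dot before a nonterminal B, add B -> .γ for every B-production
Closure: [S' -> .S, S -> .bbA, S -> .bd]


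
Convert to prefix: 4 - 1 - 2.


left-to-right (same/higher precedence on left): tree is (- (- 4 1) 2)
Prefix: - - 4 1 2


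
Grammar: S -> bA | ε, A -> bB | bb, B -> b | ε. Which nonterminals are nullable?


A nonterminal is nullable iff some alternative derives ε (directly, or every symbol in it is nullable)
Nullable: {B, S}


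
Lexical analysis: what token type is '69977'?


Pattern: digits only
Type: INTEGER_LITERAL


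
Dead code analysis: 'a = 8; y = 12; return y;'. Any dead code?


a is assigned but never read
Dead: 'a = 8'


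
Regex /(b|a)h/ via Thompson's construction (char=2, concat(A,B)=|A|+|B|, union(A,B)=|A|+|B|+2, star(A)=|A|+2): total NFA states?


Syntax tree has 3 char leaf(s), 1 union(s), 0 star(s)
chars contribute 3×2 = 6; each union adds +2; each star adds +2
Total: 6 + 2 + 0 = 8 states


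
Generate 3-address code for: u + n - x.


Break into single-operator statements:
t1 = u + n
t2 = t1 - x


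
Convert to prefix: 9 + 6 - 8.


left-to-right (same/higher precedence on left): tree is (- (+ 9 6) 8)
Prefix: - + 9 6 8


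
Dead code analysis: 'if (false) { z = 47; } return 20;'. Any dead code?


condition is constant false, so the whole block is unreachable
Dead: 'if (false) { z = 47; }'


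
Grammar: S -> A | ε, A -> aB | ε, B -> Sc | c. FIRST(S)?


Per alternative of S: FIRST(A) = {a, ε}; FIRST(ε) = {ε}
FIRST(S) = {a, ε}


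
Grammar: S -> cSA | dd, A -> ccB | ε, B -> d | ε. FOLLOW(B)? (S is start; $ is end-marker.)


$ ∈ FOLLOW(S). For each A -> αBβ: add FIRST(β)\{ε} to FOLLOW(B); if β nullable, add FOLLOW(A).
FOLLOW(B) = {$, c}


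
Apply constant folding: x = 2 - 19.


2 - 19 = -17 at compile time
Optimized: x = -17


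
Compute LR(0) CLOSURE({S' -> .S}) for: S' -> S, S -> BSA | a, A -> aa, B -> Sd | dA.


Start: S' -> .S
For each item with dot before a nonterminal B, add B -> .γ for every B-production
Closure: [S' -> .S, S -> .BSA, S -> .a, B -> .Sd, B -> .dA]


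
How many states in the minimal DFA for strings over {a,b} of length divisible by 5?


Track length mod 5: states 0..4, accept at 0
Minimal DFA: 5 states


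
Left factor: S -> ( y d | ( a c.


Common prefix: '('
Factored: S -> ( S', S' -> y d | a c


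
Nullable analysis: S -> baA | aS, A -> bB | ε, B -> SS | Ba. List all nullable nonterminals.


A nonterminal is nullable iff some alternative derives ε (directly, or every symbol in it is nullable)
Nullable: {A}


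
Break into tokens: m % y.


Scan left to right, longest-match per lexeme
Tokens: ID(m), OP(%), ID(y)


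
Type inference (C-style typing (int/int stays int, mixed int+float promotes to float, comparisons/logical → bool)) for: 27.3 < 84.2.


Operand types: float < float
Rule: comparison yields bool
Result type: bool


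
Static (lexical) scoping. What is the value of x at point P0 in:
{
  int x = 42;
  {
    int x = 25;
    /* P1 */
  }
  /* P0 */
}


x declared in the same block as P0
x = 42


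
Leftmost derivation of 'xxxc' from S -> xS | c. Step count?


Derivation: S => xS => xxS => xxxS => xxxc
Steps: 4


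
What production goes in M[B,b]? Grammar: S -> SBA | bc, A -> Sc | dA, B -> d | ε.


For [B, b]: ε is nullable and 'b' ∈ FOLLOW(B)
Entry: B -> ε


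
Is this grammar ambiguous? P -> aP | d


right-linear, alternatives start with distinct terminals 'a' vs 'd': unique leftmost derivation
Unambiguous


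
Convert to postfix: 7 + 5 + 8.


Left to right (same or higher precedence on left)
Postfix: 7 5 + 8 +


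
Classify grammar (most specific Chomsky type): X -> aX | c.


Right-linear: every RHS is a terminal or a terminal followed by one nonterminal
Classification: Type 3 (Regular)


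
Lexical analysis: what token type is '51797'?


Pattern: digits only
Type: INTEGER_LITERAL


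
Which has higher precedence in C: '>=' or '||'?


'>=' is relational (level 7); '||' is logical OR (level 1)
Higher level binds tighter
'>=' has higher precedence than '||'


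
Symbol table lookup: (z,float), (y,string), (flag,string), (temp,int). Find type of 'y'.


Lookup 'y' → type string


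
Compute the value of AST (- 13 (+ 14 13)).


Evaluate inner: (+ 14 13) = 27
Evaluate root: (- 13 27) = -14
Result: -14


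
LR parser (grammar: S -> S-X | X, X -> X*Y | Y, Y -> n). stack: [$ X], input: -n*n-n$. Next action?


lookahead ∉ {*} so X won't extend; reduce S -> X
Action: reduce (S -> X)


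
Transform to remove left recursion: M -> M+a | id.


Left-recursive alternatives: M+a; non-recursive: id
Introduce M': M -> idM', M' -> +aM' | ε


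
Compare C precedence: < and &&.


'<' is relational (level 7); '&&' is logical AND (level 2)
Higher level binds tighter
'<' has higher precedence than '&&'


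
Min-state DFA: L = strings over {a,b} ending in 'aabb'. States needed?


Track the longest suffix of input matching a prefix of 'aabb': 5 classes (prefixes of length 0..4)
Minimal DFA: 5 states


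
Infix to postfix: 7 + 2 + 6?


Left to right (same or higher precedence on left)
Postfix: 7 2 + 6 +


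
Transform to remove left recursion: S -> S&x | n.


Left-recursive alternatives: S&x; non-recursive: n
Introduce S': S -> nS', S' -> &xS' | ε


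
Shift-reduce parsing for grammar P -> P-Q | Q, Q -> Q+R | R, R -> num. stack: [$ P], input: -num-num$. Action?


shift '-' to continue P -> P-Q
Action: shift


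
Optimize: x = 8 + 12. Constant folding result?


8 + 12 = 20 at compile time
Optimized: x = 20


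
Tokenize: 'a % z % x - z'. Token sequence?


Scan left to right, longest-match per lexeme
Tokens: ID(a), OP(%), ID(z), OP(%), ID(x), OP(-), ID(z)


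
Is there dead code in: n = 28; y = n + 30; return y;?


n is read by y's definition; y is returned
No dead code


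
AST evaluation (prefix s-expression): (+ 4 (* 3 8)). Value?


Evaluate inner: (* 3 8) = 24
Evaluate root: (+ 4 24) = 28
Result: 28


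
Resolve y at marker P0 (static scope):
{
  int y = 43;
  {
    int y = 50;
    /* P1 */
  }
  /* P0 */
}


y declared in the same block as P0
y = 43


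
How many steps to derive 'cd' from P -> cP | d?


Derivation: P => cP => cd
Steps: 2


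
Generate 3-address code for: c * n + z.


Break into single-operator statements:
t1 = c * n
t2 = t1 + z


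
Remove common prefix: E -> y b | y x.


Common prefix: 'y'
Factored: E -> y E', E' -> b | x


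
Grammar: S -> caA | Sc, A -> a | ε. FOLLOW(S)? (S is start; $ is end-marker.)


$ ∈ FOLLOW(S). For each A -> αBβ: add FIRST(β)\{ε} to FOLLOW(B); if β nullable, add FOLLOW(A).
FOLLOW(S) = {$, c}


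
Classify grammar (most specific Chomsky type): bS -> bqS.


LHS has context (more than one symbol) and |LHS| ≤ |RHS|
Classification: Type 1 (Context-Sensitive)


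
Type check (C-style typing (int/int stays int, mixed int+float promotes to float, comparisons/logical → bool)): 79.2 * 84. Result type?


Operand types: float * int
Rule: mixed int/float promotes to float; int/int stays int
Result type: float


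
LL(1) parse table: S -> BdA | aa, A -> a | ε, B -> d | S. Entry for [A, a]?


For [A, a]: 'a' ∈ FIRST(a)
Entry: A -> a


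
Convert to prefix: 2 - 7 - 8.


left-to-right (same/higher precedence on left): tree is (- (- 2 7) 8)
Prefix: - - 2 7 8


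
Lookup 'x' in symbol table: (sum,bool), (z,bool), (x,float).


Lookup 'x' → type float


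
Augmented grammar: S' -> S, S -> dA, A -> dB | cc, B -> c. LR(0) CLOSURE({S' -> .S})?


Start: S' -> .S
For each item with dot before a nonterminal B, add B -> .γ for every B-production
Closure: [S' -> .S, S -> .dA]


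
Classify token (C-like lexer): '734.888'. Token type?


Pattern: digits with a decimal point
Type: FLOAT_LITERAL


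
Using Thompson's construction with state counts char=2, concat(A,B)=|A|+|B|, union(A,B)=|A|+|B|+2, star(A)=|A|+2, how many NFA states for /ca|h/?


Syntax tree has 3 char leaf(s), 1 union(s), 0 star(s)
chars contribute 3×2 = 6; each union adds +2; each star adds +2
Total: 6 + 2 + 0 = 8 states


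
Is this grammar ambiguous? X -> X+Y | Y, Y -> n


precedence layered via separate nonterminal Y: deterministic
Unambiguous


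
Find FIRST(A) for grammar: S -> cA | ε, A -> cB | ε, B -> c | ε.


Per alternative of A: FIRST(cB) = {c}; FIRST(ε) = {ε}
FIRST(A) = {c, ε}


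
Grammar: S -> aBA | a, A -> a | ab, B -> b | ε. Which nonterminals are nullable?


A nonterminal is nullable iff some alternative derives ε (directly, or every symbol in it is nullable)
Nullable: {B}


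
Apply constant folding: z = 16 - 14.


16 - 14 = 2 at compile time
Optimized: z = 2


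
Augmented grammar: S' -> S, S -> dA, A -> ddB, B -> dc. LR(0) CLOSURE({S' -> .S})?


Start: S' -> .S
For each item with dot before a nonterminal B, add B -> .γ for every B-production
Closure: [S' -> .S, S -> .dA]


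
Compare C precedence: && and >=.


'>=' is relational (level 7); '&&' is logical AND (level 2)
Higher level binds tighter
'>=' has higher precedence than '&&'


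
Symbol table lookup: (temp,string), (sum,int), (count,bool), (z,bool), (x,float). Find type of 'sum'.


Lookup 'sum' → type int


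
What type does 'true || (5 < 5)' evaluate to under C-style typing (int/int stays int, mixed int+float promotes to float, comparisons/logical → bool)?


Operand types: bool || bool
Rule: logical operators take bool operands and yield bool
Result type: bool


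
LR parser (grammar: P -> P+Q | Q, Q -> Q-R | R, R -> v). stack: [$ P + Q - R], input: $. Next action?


handle 'Q-R' on top
Action: reduce (Q -> Q-R)


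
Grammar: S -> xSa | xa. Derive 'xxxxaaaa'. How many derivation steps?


Derivation: S => xSa => xxSaa => xxxSaaa => xxxxaaaa
Steps: 4


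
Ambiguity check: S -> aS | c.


right-linear, alternatives start with distinct terminals 'a' vs 'c': unique leftmost derivation
Unambiguous


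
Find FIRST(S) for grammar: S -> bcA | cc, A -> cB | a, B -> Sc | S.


Per alternative of S: FIRST(bcA) = {b}; FIRST(cc) = {c}
FIRST(S) = {b, c}


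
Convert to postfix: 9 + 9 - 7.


Left to right (same or higher precedence on left)
Postfix: 9 9 + 7 -


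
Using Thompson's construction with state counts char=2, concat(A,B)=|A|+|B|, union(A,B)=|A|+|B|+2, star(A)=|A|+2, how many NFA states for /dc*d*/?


Syntax tree has 3 char leaf(s), 0 union(s), 2 star(s)
chars contribute 3×2 = 6; each union adds +2; each star adds +2
Total: 6 + 0 + 4 = 10 states


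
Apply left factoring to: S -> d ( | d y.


Common prefix: 'd'
Factored: S -> d S', S' -> ( | y


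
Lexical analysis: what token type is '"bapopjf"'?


Pattern: double-quoted sequence
Type: STRING_LITERAL


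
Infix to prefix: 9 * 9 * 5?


left-to-right (same/higher precedence on left): tree is (* (* 9 9) 5)
Prefix: * * 9 9 5


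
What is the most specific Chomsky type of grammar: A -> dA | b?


Right-linear: every RHS is a terminal or a terminal followed by one nonterminal
Classification: Type 3 (Regular)


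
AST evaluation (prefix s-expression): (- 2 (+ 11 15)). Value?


Evaluate inner: (+ 11 15) = 26
Evaluate root: (- 2 26) = -24
Result: -24


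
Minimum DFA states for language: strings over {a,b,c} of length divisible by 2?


Track length mod 2: states 0..1, accept at 0
Minimal DFA: 2 states


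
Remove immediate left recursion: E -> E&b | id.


Left-recursive alternatives: E&b; non-recursive: id
Introduce E': E -> idE', E' -> &bE' | ε


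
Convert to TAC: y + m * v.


Break into single-operator statements:
t1 = m * v
t2 = y + t1


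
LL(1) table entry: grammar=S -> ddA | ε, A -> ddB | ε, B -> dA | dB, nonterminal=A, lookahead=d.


For [A, d]: 'd' ∈ FIRST(ddB)
Entry: A -> ddB


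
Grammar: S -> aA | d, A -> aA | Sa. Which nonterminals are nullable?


A nonterminal is nullable iff some alternative derives ε (directly, or every symbol in it is nullable)
Nullable: {}


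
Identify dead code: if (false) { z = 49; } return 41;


condition is constant false, so the whole block is unreachable
Dead: 'if (false) { z = 49; }'


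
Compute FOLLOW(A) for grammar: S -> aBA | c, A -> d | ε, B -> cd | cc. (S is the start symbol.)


$ ∈ FOLLOW(S). For each A -> αBβ: add FIRST(β)\{ε} to FOLLOW(B); if β nullable, add FOLLOW(A).
FOLLOW(A) = {$}


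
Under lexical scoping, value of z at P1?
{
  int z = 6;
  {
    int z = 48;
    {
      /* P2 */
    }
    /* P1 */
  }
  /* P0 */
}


z declared in the same block as P1
z = 48


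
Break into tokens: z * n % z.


Scan left to right, longest-match per lexeme
Tokens: ID(z), OP(*), ID(n), OP(%), ID(z)


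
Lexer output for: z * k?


Scan left to right, longest-match per lexeme
Tokens: ID(z), OP(*), ID(k)


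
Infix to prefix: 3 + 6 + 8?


left-to-right (same/higher precedence on left): tree is (+ (+ 3 6) 8)
Prefix: + + 3 6 8


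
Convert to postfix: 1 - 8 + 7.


Left to right (same or higher precedence on left)
Postfix: 1 8 - 7 +


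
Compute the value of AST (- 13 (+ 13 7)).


Evaluate inner: (+ 13 7) = 20
Evaluate root: (- 13 20) = -7
Result: -7


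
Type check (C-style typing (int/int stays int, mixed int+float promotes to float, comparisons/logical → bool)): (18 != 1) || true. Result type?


Operand types: bool || bool
Rule: logical operators take bool operands and yield bool
Result type: bool


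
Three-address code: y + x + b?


Break into single-operator statements:
t1 = y + x
t2 = t1 + b


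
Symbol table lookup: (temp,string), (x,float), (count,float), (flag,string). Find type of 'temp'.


Lookup 'temp' → type string


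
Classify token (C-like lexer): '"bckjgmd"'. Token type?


Pattern: double-quoted sequence
Type: STRING_LITERAL


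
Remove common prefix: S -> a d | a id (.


Common prefix: 'a'
Factored: S -> a S', S' -> d | id (


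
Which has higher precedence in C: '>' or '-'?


'-' is additive (level 9); '>' is relational (level 7)
Higher level binds tighter
'-' has higher precedence than '>'


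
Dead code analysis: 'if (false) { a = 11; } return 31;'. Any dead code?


condition is constant false, so the whole block is unreachable
Dead: 'if (false) { a = 11; }'


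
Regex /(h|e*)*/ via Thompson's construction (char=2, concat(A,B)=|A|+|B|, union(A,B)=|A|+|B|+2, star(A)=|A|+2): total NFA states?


Syntax tree has 2 char leaf(s), 1 union(s), 2 star(s)
chars contribute 2×2 = 4; each union adds +2; each star adds +2
Total: 4 + 2 + 4 = 10 states


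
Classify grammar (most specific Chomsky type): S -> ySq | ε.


Single nonterminal LHS, but y^n q^n is not regular
Classification: Type 2 (Context-Free)


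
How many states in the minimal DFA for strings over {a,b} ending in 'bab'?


Track the longest suffix of input matching a prefix of 'bab': 4 classes (prefixes of length 0..3)
Minimal DFA: 4 states


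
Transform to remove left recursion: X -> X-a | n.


Left-recursive alternatives: X-a; non-recursive: n
Introduce X': X -> nX', X' -> -aX' | ε


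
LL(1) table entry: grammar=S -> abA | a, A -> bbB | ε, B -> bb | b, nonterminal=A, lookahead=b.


For [A, b]: 'b' ∈ FIRST(bbB)
Entry: A -> bbB


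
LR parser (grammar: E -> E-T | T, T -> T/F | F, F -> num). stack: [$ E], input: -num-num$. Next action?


shift '-' to continue E -> E-T
Action: shift


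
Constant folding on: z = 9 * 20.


9 * 20 = 180 at compile time
Optimized: z = 180


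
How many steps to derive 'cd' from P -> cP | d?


Derivation: P => cP => cd
Steps: 2


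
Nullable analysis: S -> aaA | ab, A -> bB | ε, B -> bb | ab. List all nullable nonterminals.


A nonterminal is nullable iff some alternative derives ε (directly, or every symbol in it is nullable)
Nullable: {A}


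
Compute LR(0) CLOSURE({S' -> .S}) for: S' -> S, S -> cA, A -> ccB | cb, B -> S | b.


Start: S' -> .S
For each item with dot before a nonterminal B, add B -> .γ for every B-production
Closure: [S' -> .S, S -> .cA]


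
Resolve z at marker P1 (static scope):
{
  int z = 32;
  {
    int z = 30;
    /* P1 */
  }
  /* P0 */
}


z declared in the same block as P1
z = 30


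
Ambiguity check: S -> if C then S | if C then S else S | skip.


dangling else: 'if C then if C then skip else skip' parses two ways
Ambiguous


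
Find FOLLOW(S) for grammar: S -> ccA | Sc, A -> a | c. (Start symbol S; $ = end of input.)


$ ∈ FOLLOW(S). For each A -> αBβ: add FIRST(β)\{ε} to FOLLOW(B); if β nullable, add FOLLOW(A).
FOLLOW(S) = {$, c}


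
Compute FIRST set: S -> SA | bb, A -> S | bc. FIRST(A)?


Per alternative of A: FIRST(S) = {b}; FIRST(bc) = {b}
FIRST(A) = {b}


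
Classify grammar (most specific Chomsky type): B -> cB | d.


Right-linear: every RHS is a terminal or a terminal followed by one nonterminal
Classification: Type 3 (Regular)


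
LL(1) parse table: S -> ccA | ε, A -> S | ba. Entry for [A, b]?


For [A, b]: 'b' ∈ FIRST(ba)
Entry: A -> ba


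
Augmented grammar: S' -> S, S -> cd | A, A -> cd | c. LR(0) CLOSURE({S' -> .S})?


Start: S' -> .S
For each item with dot before a nonterminal B, add B -> .γ for every B-production
Closure: [S' -> .S, S -> .cd, S -> .A, A -> .cd, A -> .c]


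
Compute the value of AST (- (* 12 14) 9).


Evaluate inner: (* 12 14) = 168
Evaluate root: (- 168 9) = 159
Result: 159


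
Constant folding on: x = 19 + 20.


19 + 20 = 39 at compile time
Optimized: x = 39


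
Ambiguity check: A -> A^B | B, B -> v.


precedence layered via separate nonterminal B: deterministic
Unambiguous


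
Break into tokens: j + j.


Scan left to right, longest-match per lexeme
Tokens: ID(j), OP(+), ID(j)


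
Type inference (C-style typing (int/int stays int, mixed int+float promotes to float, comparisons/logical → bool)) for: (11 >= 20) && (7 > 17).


Operand types: bool && bool
Rule: logical operators take bool operands and yield bool
Result type: bool


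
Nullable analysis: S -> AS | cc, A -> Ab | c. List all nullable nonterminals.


A nonterminal is nullable iff some alternative derives ε (directly, or every symbol in it is nullable)
Nullable: {}


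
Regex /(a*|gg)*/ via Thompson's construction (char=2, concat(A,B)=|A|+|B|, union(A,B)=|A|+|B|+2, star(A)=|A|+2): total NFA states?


Syntax tree has 3 char leaf(s), 1 union(s), 2 star(s)
chars contribute 3×2 = 6; each union adds +2; each star adds +2
Total: 6 + 2 + 4 = 12 states


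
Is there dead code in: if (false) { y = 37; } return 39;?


condition is constant false, so the whole block is unreachable
Dead: 'if (false) { y = 37; }'


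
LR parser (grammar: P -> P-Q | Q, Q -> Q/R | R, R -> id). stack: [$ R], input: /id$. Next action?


'R' (not preceded by Q/) is the handle for Q -> R
Action: reduce (Q -> R)


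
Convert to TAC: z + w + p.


Break into single-operator statements:
t1 = z + w
t2 = t1 + p


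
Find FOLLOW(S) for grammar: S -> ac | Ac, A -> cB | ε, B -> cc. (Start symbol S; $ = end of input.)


$ ∈ FOLLOW(S). For each A -> αBβ: add FIRST(β)\{ε} to FOLLOW(B); if β nullable, add FOLLOW(A).
FOLLOW(S) = {$}


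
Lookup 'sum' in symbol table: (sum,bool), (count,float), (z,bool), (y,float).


Lookup 'sum' → type bool


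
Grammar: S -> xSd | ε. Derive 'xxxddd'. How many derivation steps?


Derivation: S => xSd => xxSdd => xxxSddd => xxxddd
Steps: 4


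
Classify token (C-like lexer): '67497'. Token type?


Pattern: digits only
Type: INTEGER_LITERAL


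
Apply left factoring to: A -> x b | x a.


Common prefix: 'x'
Factored: A -> x A', A' -> b | a


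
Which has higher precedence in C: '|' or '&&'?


'|' is bitwise OR (level 3); '&&' is logical AND (level 2)
Higher level binds tighter
'|' has higher precedence than '&&'


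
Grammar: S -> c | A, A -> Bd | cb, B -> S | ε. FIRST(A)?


Per alternative of A: FIRST(Bd) = {c, d}; FIRST(cb) = {c}
FIRST(A) = {c, d}


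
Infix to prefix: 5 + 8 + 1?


left-to-right (same/higher precedence on left): tree is (+ (+ 5 8) 1)
Prefix: + + 5 8 1


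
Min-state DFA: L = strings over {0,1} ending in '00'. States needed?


Track the longest suffix of input matching a prefix of '00': 3 classes (prefixes of length 0..2)
Minimal DFA: 3 states


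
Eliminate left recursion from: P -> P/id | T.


Left-recursive alternatives: P/id; non-recursive: T
Introduce P': P -> TP', P' -> /idP' | ε


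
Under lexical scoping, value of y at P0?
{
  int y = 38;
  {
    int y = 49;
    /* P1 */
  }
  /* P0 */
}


y declared in the same block as P0
y = 38


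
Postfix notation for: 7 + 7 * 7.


* has higher precedence, evaluate 7*7 first
Postfix: 7 7 7 * +


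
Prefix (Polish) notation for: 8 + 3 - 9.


left-to-right (same/higher precedence on left): tree is (- (+ 8 3) 9)
Prefix: - + 8 3 9


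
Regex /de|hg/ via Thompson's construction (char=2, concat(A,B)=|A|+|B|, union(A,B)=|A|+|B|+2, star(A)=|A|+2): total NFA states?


Syntax tree has 4 char leaf(s), 1 union(s), 0 star(s)
chars contribute 4×2 = 8; each union adds +2; each star adds +2
Total: 8 + 2 + 0 = 10 states


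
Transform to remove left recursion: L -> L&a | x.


Left-recursive alternatives: L&a; non-recursive: x
Introduce L': L -> xL', L' -> &aL' | ε


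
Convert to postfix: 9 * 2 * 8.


Left to right (same or higher precedence on left)
Postfix: 9 2 * 8 *


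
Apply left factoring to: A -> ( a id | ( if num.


Common prefix: '('
Factored: A -> ( A', A' -> a id | if num


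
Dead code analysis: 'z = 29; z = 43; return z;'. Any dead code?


first assignment to z is overwritten before any read
Dead: 'z = 29'


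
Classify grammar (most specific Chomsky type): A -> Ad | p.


Left-linear: every RHS is a terminal or one nonterminal followed by a terminal
Classification: Type 3 (Regular)


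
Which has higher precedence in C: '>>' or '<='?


'>>' is shift (level 8); '<=' is relational (level 7)
Higher level binds tighter
'>>' has higher precedence than '<='


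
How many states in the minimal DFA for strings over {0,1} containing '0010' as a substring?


KMP-style automaton: 4 progress states + 1 absorbing accept = 5
Minimal DFA: 5 states


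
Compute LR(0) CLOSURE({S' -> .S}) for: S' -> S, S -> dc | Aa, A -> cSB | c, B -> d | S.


Start: S' -> .S
For each item with dot before a nonterminal B, add B -> .γ for every B-production
Closure: [S' -> .S, S -> .dc, S -> .Aa, A -> .cSB, A -> .c]


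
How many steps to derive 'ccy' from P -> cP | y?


Derivation: P => cP => ccP => ccy
Steps: 3


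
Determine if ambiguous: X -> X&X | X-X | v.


'v&v-v' has two parse trees (no precedence encoded between & and -)
Ambiguous


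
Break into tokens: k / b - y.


Scan left to right, longest-match per lexeme
Tokens: ID(k), OP(/), ID(b), OP(-), ID(y)


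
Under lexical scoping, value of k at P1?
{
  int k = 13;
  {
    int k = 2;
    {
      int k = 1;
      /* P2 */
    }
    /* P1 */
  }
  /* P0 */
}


k declared in the same block as P1
k = 2


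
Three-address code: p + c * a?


Break into single-operator statements:
t1 = c * a
t2 = p + t1
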